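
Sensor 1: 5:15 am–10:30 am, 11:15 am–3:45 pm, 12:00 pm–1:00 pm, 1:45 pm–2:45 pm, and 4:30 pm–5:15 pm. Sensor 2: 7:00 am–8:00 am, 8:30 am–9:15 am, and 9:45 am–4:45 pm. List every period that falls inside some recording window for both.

A, merged: 5:15 am–10:30 am, 11:15 am–3:45 pm, 4:30 pm–5:15 pm.
5:15 am–10:30 am meets the second set on 7:00 am–8:00 am, 8:30 am–9:15 am, 9:45 am–10:30 am.
11:15 am–3:45 pm meets the second set on 11:15 am–3:45 pm.
4:30 pm–5:15 pm meets the second set on 4:30 pm–4:45 pm.

7:00 am–8:00 am, 8:30 am–9:15 am, 9:45 am–10:30 am, 11:15 am–3:45 pm, 4:30 pm–4:45 pm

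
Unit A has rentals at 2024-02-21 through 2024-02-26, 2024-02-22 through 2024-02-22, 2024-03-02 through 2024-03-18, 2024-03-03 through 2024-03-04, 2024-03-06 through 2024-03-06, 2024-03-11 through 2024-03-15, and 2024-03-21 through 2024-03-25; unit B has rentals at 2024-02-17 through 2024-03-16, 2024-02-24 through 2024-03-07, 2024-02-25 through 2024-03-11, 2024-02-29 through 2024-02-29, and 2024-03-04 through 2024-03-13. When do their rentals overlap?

2024-02-21 through 2024-02-26, 2024-03-02 through 2024-03-16

Merge the first list: 2024-02-21 through 2024-02-26, 2024-03-02 through 2024-03-18, 2024-03-21 through 2024-03-25.
Merge the second list: 2024-02-17 through 2024-03-16.
2024-02-21 through 2024-02-26 overlaps B on 2024-02-21 through 2024-02-26.
2024-03-02 through 2024-03-18 overlaps B on 2024-03-02 through 2024-03-16.
2024-03-21 through 2024-03-25 falls entirely outside B.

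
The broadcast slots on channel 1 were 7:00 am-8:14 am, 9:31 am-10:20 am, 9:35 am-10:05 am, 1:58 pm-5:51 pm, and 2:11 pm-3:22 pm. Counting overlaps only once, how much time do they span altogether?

Merged: 7:00 am–8:14 am, 9:31 am–10:20 am, 1:58 pm–5:51 pm.
Lengths: 1 h 14 min + 49 min + 3 h 53 min = 5 h 56 min.

5 h 56 min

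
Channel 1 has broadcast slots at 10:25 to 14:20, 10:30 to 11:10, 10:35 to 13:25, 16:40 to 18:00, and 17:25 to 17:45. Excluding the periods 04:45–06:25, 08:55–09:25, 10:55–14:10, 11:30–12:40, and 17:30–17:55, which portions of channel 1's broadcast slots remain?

First set merges to 10:25-14:20, 16:40-18:00.
Second set merges to 04:45-06:25, 08:55-09:25, 10:55-14:10, 17:30-17:55.
10:25-14:20 minus B → 10:25-10:55, 14:10-14:20.
16:40-18:00 minus B → 16:40-17:30, 17:55-18:00.

10:25-10:55, 14:10-14:20, 16:40-17:30, 17:55-18:00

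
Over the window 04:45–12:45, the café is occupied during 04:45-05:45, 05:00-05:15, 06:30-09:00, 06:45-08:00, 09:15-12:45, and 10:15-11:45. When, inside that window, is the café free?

After merging, the occupied span is 04:45–05:45, 06:30–09:00, 09:15–12:45.
Uncovered inside 04:45–12:45: 05:45–06:30, 09:00–09:15.

05:45–06:30, 09:00–09:15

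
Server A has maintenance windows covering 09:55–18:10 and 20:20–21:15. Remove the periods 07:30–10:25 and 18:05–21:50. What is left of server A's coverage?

09:55–18:10 minus B → 10:25–18:05.
20:20–21:15: fully covered by B → removed.

10:25–18:05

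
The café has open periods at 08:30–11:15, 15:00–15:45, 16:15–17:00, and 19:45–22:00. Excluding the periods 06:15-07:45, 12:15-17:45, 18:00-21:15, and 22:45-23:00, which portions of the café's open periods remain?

08:30–11:15: no B overlap → unchanged.
15:00–15:45: fully covered by B → removed.
16:15–17:00: fully covered by B → removed.
19:45–22:00 minus B → 21:15–22:00.

08:30–11:15, 21:15–22:00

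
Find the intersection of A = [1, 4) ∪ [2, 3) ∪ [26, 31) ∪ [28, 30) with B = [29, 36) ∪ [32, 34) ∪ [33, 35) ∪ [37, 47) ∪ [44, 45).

Merge the first list: [1, 4), [26, 31).
Merge the second list: [29, 36), [37, 47).
[1, 4): no overlap with the second set.
[26, 31) meets the second set on [29, 31).

[29, 31)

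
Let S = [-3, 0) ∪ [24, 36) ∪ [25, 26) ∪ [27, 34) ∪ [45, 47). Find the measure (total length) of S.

17

Merged: [-3, 0), [24, 36), [45, 47).
Lengths: 3 + 12 + 2 = 17.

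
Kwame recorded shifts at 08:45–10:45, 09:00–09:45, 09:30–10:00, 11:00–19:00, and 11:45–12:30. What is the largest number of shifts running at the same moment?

Walk the sorted start/end points keeping a running depth.
The depth first hits 3 at 09:30.

3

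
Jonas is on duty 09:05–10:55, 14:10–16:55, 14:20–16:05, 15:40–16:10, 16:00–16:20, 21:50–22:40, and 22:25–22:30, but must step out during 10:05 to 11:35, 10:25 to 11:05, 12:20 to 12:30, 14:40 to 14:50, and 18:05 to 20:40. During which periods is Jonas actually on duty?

09:05–10:05, 14:10–14:40, 14:50–16:55, 21:50–22:40

A, merged: 09:05–10:55, 14:10–16:55, 21:50–22:40.
B, merged: 10:05–11:35, 12:20–12:30, 14:40–14:50, 18:05–20:40.
09:05–10:55 with B removed leaves 09:05–10:05.
14:10–16:55 with B removed leaves 14:10–14:40, 14:50–16:55.
21:50–22:40 is untouched.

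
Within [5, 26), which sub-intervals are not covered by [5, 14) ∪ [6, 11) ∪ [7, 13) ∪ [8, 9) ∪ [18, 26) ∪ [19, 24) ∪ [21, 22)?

After merging, the occupied span is [5, 14), [18, 26).
Gaps within [5, 26): [14, 18).

[14, 18)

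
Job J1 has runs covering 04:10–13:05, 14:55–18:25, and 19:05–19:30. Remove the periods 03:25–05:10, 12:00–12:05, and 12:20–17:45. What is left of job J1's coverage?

05:10–12:00, 12:05–12:20, 17:45–18:25, 19:05–19:30

04:10–13:05 with B removed leaves 05:10–12:00, 12:05–12:20.
14:55–18:25 with B removed leaves 17:45–18:25.
19:05–19:30 is untouched.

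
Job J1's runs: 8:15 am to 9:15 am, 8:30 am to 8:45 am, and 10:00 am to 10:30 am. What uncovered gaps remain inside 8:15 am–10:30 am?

After merging, the occupied span is 8:15 am-9:15 am, 10:00 am-10:30 am.
Complement within 8:15 am-10:30 am: 9:15 am-10:00 am.

9:15 am-10:00 am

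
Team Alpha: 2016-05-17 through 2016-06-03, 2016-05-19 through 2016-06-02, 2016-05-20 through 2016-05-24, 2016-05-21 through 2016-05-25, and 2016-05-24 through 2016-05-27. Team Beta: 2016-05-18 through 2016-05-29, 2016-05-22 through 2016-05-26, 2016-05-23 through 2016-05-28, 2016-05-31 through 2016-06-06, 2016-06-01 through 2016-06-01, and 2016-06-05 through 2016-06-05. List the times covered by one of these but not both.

2016-05-17 through 2016-05-17, 2016-05-30 through 2016-05-30, 2016-06-04 through 2016-06-06

Merge the first list: 2016-05-17 through 2016-06-03.
Merge the second list: 2016-05-18 through 2016-05-29, 2016-05-31 through 2016-06-06.
A but not B: 2016-05-17 through 2016-05-17, 2016-05-30 through 2016-05-30.
B but not A: 2016-06-04 through 2016-06-06.
Combining gives A △ B.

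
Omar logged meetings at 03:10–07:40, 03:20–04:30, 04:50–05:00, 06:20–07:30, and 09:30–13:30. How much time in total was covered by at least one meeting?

Merged: 03:10–07:40, 09:30–13:30.
Lengths: 4 h 30 min + 4 h = 8 h 30 min.

8 h 30 min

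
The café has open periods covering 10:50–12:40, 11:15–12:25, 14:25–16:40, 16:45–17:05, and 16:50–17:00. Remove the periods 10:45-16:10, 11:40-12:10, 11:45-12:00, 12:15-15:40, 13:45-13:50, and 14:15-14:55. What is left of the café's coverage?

16:10–16:40, 16:45–17:05

A, merged: 10:50–12:40, 14:25–16:40, 16:45–17:05.
B, merged: 10:45–16:10.
10:50–12:40 lies entirely inside B → drops out.
14:25–16:40 with B removed leaves 16:10–16:40.
16:45–17:05 is untouched.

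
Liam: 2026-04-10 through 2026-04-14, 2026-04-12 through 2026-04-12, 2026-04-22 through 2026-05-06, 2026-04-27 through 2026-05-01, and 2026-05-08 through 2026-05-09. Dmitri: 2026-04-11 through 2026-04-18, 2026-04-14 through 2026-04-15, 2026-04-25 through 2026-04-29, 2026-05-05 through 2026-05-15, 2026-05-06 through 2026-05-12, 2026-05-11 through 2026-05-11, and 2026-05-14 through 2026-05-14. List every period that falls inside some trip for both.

Merge the first list: 2026-04-10 through 2026-04-14, 2026-04-22 through 2026-05-06, 2026-05-08 through 2026-05-09.
Merge the second list: 2026-04-11 through 2026-04-18, 2026-04-25 through 2026-04-29, 2026-05-05 through 2026-05-15.
2026-04-10 through 2026-04-14 meets the second set on 2026-04-11 through 2026-04-14.
2026-04-22 through 2026-05-06 meets the second set on 2026-04-25 through 2026-04-29, 2026-05-05 through 2026-05-06.
2026-05-08 through 2026-05-09 meets the second set on 2026-05-08 through 2026-05-09.

2026-04-11 through 2026-04-14, 2026-04-25 through 2026-04-29, 2026-05-05 through 2026-05-06, 2026-05-08 through 2026-05-09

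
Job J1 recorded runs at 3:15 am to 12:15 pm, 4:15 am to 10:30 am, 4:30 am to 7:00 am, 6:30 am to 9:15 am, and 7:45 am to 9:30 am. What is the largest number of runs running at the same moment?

Walk the sorted start/end points keeping a running depth.
The depth first hits 4 at 6:30 am.

4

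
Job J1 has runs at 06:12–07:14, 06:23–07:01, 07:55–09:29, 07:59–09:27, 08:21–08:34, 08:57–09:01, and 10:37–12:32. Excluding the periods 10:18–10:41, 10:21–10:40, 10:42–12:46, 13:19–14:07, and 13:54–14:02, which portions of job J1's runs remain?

06:12–07:14, 07:55–09:29, 10:41–10:42

Merge the first list: 06:12–07:14, 07:55–09:29, 10:37–12:32.
Merge the second list: 10:18–10:41, 10:42–12:46, 13:19–14:07.
06:12–07:14: nothing removed.
07:55–09:29: nothing removed.
10:37–12:32 \ B = 10:41–10:42.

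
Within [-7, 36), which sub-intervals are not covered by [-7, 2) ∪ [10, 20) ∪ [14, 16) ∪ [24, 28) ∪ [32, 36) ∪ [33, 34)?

The merged coverage is [-7, 2), [10, 20), [24, 28), [32, 36).
Uncovered inside [-7, 36): [2, 10), [20, 24), [28, 32).

[2, 10) ∪ [20, 24) ∪ [28, 32)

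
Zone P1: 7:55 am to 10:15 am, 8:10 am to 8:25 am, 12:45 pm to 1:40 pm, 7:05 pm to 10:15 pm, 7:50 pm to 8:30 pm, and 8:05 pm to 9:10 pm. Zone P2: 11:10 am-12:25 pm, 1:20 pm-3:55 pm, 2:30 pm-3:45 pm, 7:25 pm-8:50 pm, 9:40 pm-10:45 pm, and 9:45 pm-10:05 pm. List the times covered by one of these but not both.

7:55 am–10:15 am, 11:10 am–12:25 pm, 12:45 pm–1:20 pm, 1:40 pm–3:55 pm, 7:05 pm–7:25 pm, 8:50 pm–9:40 pm, 10:15 pm–10:45 pm

A, merged: 7:55 am–10:15 am, 12:45 pm–1:40 pm, 7:05 pm–10:15 pm.
B, merged: 11:10 am–12:25 pm, 1:20 pm–3:55 pm, 7:25 pm–8:50 pm, 9:40 pm–10:45 pm.
A \ B = 7:55 am–10:15 am, 12:45 pm–1:20 pm, 7:05 pm–7:25 pm, 8:50 pm–9:40 pm.
B \ A = 11:10 am–12:25 pm, 1:40 pm–3:55 pm, 10:15 pm–10:45 pm.
Union of the two gives the symmetric difference.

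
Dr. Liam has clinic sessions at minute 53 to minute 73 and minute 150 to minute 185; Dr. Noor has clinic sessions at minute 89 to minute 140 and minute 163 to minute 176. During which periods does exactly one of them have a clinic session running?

A \ B = minute 53 to minute 73, minute 150 to minute 163, minute 176 to minute 185.
B \ A = minute 89 to minute 140.
Union of the two gives the symmetric difference.

minute 53 to minute 73, minute 89 to minute 140, minute 150 to minute 163, minute 176 to minute 185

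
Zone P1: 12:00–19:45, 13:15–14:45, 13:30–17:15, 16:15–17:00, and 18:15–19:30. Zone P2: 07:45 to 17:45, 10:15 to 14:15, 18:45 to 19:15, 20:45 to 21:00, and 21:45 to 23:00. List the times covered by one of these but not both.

Merge the first list: 12:00–19:45.
Merge the second list: 07:45–17:45, 18:45–19:15, 20:45–21:00, 21:45–23:00.
Only in the first: 17:45–18:45, 19:15–19:45.
Only in the second: 07:45–12:00, 20:45–21:00, 21:45–23:00.
Together these are the periods covered by exactly one.

07:45–12:00, 17:45–18:45, 19:15–19:45, 20:45–21:00, 21:45–23:00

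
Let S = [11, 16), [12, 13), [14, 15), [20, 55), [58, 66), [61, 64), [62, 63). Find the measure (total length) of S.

48

Merged: [11, 16), [20, 55), [58, 66).
Lengths: 5 + 35 + 8 = 48.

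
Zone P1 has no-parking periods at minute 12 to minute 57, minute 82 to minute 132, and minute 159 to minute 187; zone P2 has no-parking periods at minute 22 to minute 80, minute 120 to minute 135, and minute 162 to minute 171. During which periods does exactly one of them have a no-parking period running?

Only in the first: minute 12 to minute 22, minute 82 to minute 120, minute 159 to minute 162, minute 171 to minute 187.
Only in the second: minute 57 to minute 80, minute 132 to minute 135.
Together these are the periods covered by exactly one.

minute 12 to minute 22, minute 57 to minute 80, minute 82 to minute 120, minute 132 to minute 135, minute 159 to minute 162, minute 171 to minute 187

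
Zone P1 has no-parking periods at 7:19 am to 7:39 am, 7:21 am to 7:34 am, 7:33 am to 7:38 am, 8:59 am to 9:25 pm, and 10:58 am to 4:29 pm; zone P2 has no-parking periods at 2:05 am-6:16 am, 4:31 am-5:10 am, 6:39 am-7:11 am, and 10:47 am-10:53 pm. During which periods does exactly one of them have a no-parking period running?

Merge the first list: 7:19 am–7:39 am, 8:59 am–9:25 pm.
Merge the second list: 2:05 am–6:16 am, 6:39 am–7:11 am, 10:47 am–10:53 pm.
A \ B = 7:19 am–7:39 am, 8:59 am–10:47 am.
B \ A = 2:05 am–6:16 am, 6:39 am–7:11 am, 9:25 pm–10:53 pm.
Union of the two gives the symmetric difference.

2:05 am–6:16 am, 6:39 am–7:11 am, 7:19 am–7:39 am, 8:59 am–10:47 am, 9:25 pm–10:53 pm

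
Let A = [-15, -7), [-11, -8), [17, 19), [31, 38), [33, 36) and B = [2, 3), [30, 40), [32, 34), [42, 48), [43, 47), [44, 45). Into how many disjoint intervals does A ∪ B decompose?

5

First set merges to [-15, -7), [17, 19), [31, 38).
Second set merges to [2, 3), [30, 40), [42, 48).
A ∪ B = [-15, -7), [2, 3), [17, 19), [30, 40), [42, 48).
That is 5 disjoint pieces.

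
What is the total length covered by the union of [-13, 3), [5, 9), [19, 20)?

21

Merged: [-13, 3), [5, 9), [19, 20).
Lengths: 16 + 4 + 1 = 21.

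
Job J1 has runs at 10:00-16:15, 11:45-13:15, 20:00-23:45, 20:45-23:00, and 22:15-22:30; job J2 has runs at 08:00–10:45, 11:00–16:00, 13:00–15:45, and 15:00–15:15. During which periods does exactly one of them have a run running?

08:00-10:00, 10:45-11:00, 16:00-16:15, 20:00-23:45

Merge the first list: 10:00-16:15, 20:00-23:45.
Merge the second list: 08:00-10:45, 11:00-16:00.
Only in the first: 10:45-11:00, 16:00-16:15, 20:00-23:45.
Only in the second: 08:00-10:00.
Together these are the periods covered by exactly one.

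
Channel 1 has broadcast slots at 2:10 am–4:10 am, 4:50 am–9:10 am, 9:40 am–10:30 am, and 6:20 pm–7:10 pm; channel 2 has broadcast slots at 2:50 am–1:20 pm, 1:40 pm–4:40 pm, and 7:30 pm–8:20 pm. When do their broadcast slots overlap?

2:50 am-4:10 am, 4:50 am-9:10 am, 9:40 am-10:30 am

2:10 am-4:10 am meets the second set on 2:50 am-4:10 am.
4:50 am-9:10 am meets the second set on 4:50 am-9:10 am.
9:40 am-10:30 am meets the second set on 9:40 am-10:30 am.
6:20 pm-7:10 pm: no overlap with the second set.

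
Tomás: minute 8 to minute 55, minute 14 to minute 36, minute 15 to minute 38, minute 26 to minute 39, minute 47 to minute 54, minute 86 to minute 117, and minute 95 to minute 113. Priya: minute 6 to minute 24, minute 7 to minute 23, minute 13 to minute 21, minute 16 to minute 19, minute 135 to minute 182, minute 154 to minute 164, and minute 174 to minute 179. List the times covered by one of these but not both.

First set merges to minute 8 to minute 55, minute 86 to minute 117.
Second set merges to minute 6 to minute 24, minute 135 to minute 182.
A \ B = minute 24 to minute 55, minute 86 to minute 117.
B \ A = minute 6 to minute 8, minute 135 to minute 182.
Union of the two gives the symmetric difference.

minute 6 to minute 8, minute 24 to minute 55, minute 86 to minute 117, minute 135 to minute 182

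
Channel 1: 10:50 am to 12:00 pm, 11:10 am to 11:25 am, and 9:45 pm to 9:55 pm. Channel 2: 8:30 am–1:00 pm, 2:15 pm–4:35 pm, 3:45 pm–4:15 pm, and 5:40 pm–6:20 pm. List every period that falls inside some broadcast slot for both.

10:50 am-12:00 pm

First set merges to 10:50 am-12:00 pm, 9:45 pm-9:55 pm.
Second set merges to 8:30 am-1:00 pm, 2:15 pm-4:35 pm, 5:40 pm-6:20 pm.
10:50 am-12:00 pm meets the second set on 10:50 am-12:00 pm.
9:45 pm-9:55 pm: no overlap with the second set.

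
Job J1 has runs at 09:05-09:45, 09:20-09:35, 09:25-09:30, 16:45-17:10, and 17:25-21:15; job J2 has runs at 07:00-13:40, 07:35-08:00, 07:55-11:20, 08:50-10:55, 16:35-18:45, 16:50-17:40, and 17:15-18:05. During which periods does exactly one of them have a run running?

07:00–09:05, 09:45–13:40, 16:35–16:45, 17:10–17:25, 18:45–21:15

Merge the first list: 09:05–09:45, 16:45–17:10, 17:25–21:15.
Merge the second list: 07:00–13:40, 16:35–18:45.
Only in the first: 18:45–21:15.
Only in the second: 07:00–09:05, 09:45–13:40, 16:35–16:45, 17:10–17:25.
Together these are the periods covered by exactly one.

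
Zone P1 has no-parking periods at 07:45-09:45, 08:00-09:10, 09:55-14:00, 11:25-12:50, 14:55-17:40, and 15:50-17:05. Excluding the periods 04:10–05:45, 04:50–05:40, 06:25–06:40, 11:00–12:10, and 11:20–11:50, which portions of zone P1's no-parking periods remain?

Merge the first list: 07:45–09:45, 09:55–14:00, 14:55–17:40.
Merge the second list: 04:10–05:45, 06:25–06:40, 11:00–12:10.
07:45–09:45: nothing removed.
09:55–14:00 \ B = 09:55–11:00, 12:10–14:00.
14:55–17:40: nothing removed.

07:45–09:45, 09:55–11:00, 12:10–14:00, 14:55–17:40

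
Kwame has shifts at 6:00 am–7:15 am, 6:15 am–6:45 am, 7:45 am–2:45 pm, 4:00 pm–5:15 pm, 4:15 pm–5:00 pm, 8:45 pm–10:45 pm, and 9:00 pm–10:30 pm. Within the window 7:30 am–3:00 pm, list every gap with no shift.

7:30 am–7:45 am, 2:45 pm–3:00 pm

The merged coverage is 6:00 am–7:15 am, 7:45 am–2:45 pm, 4:00 pm–5:15 pm, 8:45 pm–10:45 pm.
Complement within 7:30 am–3:00 pm: 7:30 am–7:45 am, 2:45 pm–3:00 pm.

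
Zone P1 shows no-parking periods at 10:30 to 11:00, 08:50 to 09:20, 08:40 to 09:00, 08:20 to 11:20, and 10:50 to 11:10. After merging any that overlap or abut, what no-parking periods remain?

08:20-11:20

Sort by start: 08:20-11:20, 08:40-09:00, 08:50-09:20, 10:30-11:00, 10:50-11:10.
08:40-09:00 overlaps/touches 08:20-11:20 → extend to 08:20-11:20.
08:50-09:20 overlaps/touches 08:20-11:20 → extend to 08:20-11:20.
10:30-11:00 overlaps/touches 08:20-11:20 → extend to 08:20-11:20.
10:50-11:10 overlaps/touches 08:20-11:20 → extend to 08:20-11:20.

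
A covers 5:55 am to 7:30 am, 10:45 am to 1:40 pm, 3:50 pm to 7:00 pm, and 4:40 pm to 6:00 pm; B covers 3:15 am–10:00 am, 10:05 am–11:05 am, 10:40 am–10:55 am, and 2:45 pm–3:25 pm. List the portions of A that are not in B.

A, merged: 5:55 am-7:30 am, 10:45 am-1:40 pm, 3:50 pm-7:00 pm.
B, merged: 3:15 am-10:00 am, 10:05 am-11:05 am, 2:45 pm-3:25 pm.
5:55 am-7:30 am: entirely removed.
10:45 am-1:40 pm \ B = 11:05 am-1:40 pm.
3:50 pm-7:00 pm: nothing removed.

11:05 am-1:40 pm, 3:50 pm-7:00 pm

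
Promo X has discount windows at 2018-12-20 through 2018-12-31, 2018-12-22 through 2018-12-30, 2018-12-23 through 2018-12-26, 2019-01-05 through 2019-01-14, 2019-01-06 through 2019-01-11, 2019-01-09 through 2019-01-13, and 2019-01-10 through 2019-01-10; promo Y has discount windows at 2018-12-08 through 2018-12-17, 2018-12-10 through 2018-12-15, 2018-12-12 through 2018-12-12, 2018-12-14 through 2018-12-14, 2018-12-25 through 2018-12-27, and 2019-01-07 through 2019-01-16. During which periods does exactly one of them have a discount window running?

2018-12-08 through 2018-12-17, 2018-12-20 through 2018-12-24, 2018-12-28 through 2018-12-31, 2019-01-05 through 2019-01-06, 2019-01-15 through 2019-01-16

Merge the first list: 2018-12-20 through 2018-12-31, 2019-01-05 through 2019-01-14.
Merge the second list: 2018-12-08 through 2018-12-17, 2018-12-25 through 2018-12-27, 2019-01-07 through 2019-01-16.
Only in the first: 2018-12-20 through 2018-12-24, 2018-12-28 through 2018-12-31, 2019-01-05 through 2019-01-06.
Only in the second: 2018-12-08 through 2018-12-17, 2019-01-15 through 2019-01-16.
Together these are the periods covered by exactly one.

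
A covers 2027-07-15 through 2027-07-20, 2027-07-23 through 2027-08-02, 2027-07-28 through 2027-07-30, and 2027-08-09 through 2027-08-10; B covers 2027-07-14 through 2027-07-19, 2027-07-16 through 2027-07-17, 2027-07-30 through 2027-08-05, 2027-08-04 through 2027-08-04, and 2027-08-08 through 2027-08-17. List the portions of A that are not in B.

First set merges to 2027-07-15 through 2027-07-20, 2027-07-23 through 2027-08-02, 2027-08-09 through 2027-08-10.
Second set merges to 2027-07-14 through 2027-07-19, 2027-07-30 through 2027-08-05, 2027-08-08 through 2027-08-17.
2027-07-15 through 2027-07-20 minus B → 2027-07-20 through 2027-07-20.
2027-07-23 through 2027-08-02 minus B → 2027-07-23 through 2027-07-29.
2027-08-09 through 2027-08-10: fully covered by B → removed.

2027-07-20 through 2027-07-20, 2027-07-23 through 2027-07-29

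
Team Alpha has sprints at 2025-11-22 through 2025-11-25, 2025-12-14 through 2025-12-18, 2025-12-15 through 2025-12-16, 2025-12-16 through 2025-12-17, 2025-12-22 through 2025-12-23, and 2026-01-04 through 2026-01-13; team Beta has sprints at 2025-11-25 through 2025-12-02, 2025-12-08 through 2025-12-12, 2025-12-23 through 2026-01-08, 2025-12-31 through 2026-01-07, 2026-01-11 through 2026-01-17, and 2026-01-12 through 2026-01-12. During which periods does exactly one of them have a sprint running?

A, merged: 2025-11-22 through 2025-11-25, 2025-12-14 through 2025-12-18, 2025-12-22 through 2025-12-23, 2026-01-04 through 2026-01-13.
B, merged: 2025-11-25 through 2025-12-02, 2025-12-08 through 2025-12-12, 2025-12-23 through 2026-01-08, 2026-01-11 through 2026-01-17.
Only in the first: 2025-11-22 through 2025-11-24, 2025-12-14 through 2025-12-18, 2025-12-22 through 2025-12-22, 2026-01-09 through 2026-01-10.
Only in the second: 2025-11-26 through 2025-12-02, 2025-12-08 through 2025-12-12, 2025-12-24 through 2026-01-03, 2026-01-14 through 2026-01-17.
Together these are the periods covered by exactly one.

2025-11-22 through 2025-11-24, 2025-11-26 through 2025-12-02, 2025-12-08 through 2025-12-12, 2025-12-14 through 2025-12-18, 2025-12-22 through 2025-12-22, 2025-12-24 through 2026-01-03, 2026-01-09 through 2026-01-10, 2026-01-14 through 2026-01-17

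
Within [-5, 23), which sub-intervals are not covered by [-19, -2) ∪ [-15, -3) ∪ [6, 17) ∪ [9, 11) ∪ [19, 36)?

[-2, 6) ∪ [17, 19)

After merging, the occupied span is [-19, -2), [6, 17), [19, 36).
Uncovered inside [-5, 23): [-2, 6), [17, 19).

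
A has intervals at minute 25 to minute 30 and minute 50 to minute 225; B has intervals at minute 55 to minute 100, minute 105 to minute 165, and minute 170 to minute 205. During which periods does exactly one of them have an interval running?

minute 25 to minute 30, minute 50 to minute 55, minute 100 to minute 105, minute 165 to minute 170, minute 205 to minute 225

A \ B = minute 25 to minute 30, minute 50 to minute 55, minute 100 to minute 105, minute 165 to minute 170, minute 205 to minute 225.
B \ A = none.
Union of the two gives the symmetric difference.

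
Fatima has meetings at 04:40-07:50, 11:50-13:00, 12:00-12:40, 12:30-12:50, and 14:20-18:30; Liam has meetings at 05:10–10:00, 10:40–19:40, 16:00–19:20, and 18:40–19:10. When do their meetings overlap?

05:10-07:50, 11:50-13:00, 14:20-18:30

Merge the first list: 04:40-07:50, 11:50-13:00, 14:20-18:30.
Merge the second list: 05:10-10:00, 10:40-19:40.
04:40-07:50 overlaps B on 05:10-07:50.
11:50-13:00 overlaps B on 11:50-13:00.
14:20-18:30 overlaps B on 14:20-18:30.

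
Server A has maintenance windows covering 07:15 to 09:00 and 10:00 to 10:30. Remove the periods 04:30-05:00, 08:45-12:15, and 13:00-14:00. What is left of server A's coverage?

07:15–09:00 with B removed leaves 07:15–08:45.
10:00–10:30 lies entirely inside B → drops out.

07:15–08:45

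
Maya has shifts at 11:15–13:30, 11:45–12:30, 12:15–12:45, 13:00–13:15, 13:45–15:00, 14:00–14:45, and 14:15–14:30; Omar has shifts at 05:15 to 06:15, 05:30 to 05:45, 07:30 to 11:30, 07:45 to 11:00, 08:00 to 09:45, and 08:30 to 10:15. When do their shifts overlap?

11:15–11:30

First set merges to 11:15–13:30, 13:45–15:00.
Second set merges to 05:15–06:15, 07:30–11:30.
11:15–13:30 overlaps B on 11:15–11:30.
13:45–15:00 falls entirely outside B.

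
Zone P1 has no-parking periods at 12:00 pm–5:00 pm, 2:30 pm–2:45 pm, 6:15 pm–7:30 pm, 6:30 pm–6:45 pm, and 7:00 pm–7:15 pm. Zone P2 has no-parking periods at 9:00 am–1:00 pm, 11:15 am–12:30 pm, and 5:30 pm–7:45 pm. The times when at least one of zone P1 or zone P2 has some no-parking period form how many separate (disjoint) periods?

First set merges to 12:00 pm-5:00 pm, 6:15 pm-7:30 pm.
Second set merges to 9:00 am-1:00 pm, 5:30 pm-7:45 pm.
A ∪ B = 9:00 am-5:00 pm, 5:30 pm-7:45 pm.
That is 2 disjoint pieces.

2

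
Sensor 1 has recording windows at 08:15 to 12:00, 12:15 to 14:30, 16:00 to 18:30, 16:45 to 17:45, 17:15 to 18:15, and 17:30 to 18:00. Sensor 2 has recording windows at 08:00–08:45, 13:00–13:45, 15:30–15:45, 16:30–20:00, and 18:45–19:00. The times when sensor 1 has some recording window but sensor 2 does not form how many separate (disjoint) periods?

4

First set merges to 08:15–12:00, 12:15–14:30, 16:00–18:30.
Second set merges to 08:00–08:45, 13:00–13:45, 15:30–15:45, 16:30–20:00.
A \ B = 08:45–12:00, 12:15–13:00, 13:45–14:30, 16:00–16:30.
That is 4 disjoint pieces.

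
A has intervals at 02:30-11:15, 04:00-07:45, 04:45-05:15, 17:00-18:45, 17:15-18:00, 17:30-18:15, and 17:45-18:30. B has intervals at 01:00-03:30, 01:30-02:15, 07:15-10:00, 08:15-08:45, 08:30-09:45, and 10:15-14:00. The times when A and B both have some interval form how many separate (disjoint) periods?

Merge the first list: 02:30–11:15, 17:00–18:45.
Merge the second list: 01:00–03:30, 07:15–10:00, 10:15–14:00.
A ∩ B = 02:30–03:30, 07:15–10:00, 10:15–11:15.
That is 3 disjoint pieces.

3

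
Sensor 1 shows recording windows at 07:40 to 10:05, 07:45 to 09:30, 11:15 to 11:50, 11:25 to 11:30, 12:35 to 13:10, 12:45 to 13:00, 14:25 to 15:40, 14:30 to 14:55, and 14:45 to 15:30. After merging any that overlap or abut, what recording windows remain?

07:40–10:05, 11:15–11:50, 12:35–13:10, 14:25–15:40

07:45–09:30 overlaps/touches 07:40–10:05 → extend to 07:40–10:05.
11:15–11:50 is disjoint → start new block.
11:25–11:30 overlaps/touches 11:15–11:50 → extend to 11:15–11:50.
12:35–13:10 is disjoint → start new block.
12:45–13:00 overlaps/touches 12:35–13:10 → extend to 12:35–13:10.
14:25–15:40 is disjoint → start new block.
14:30–14:55 overlaps/touches 14:25–15:40 → extend to 14:25–15:40.
14:45–15:30 overlaps/touches 14:25–15:40 → extend to 14:25–15:40.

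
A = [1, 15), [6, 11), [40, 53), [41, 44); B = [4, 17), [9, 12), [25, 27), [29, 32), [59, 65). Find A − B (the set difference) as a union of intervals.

Merge the first list: [1, 15), [40, 53).
Merge the second list: [4, 17), [25, 27), [29, 32), [59, 65).
[1, 15) with B removed leaves [1, 4).
[40, 53) is untouched.

[1, 4) ∪ [40, 53)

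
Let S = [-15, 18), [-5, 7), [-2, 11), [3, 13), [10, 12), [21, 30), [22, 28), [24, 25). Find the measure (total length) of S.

42

Merged: [-15, 18), [21, 30).
Lengths: 33 + 9 = 42.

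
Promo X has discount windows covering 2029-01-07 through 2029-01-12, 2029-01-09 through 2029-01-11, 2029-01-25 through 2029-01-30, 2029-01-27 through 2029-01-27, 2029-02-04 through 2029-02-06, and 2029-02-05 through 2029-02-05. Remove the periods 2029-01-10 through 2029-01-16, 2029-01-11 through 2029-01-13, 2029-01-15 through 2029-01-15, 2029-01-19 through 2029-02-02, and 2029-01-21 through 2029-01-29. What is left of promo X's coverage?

2029-01-07 through 2029-01-09, 2029-02-04 through 2029-02-06

A, merged: 2029-01-07 through 2029-01-12, 2029-01-25 through 2029-01-30, 2029-02-04 through 2029-02-06.
B, merged: 2029-01-10 through 2029-01-16, 2029-01-19 through 2029-02-02.
2029-01-07 through 2029-01-12 with B removed leaves 2029-01-07 through 2029-01-09.
2029-01-25 through 2029-01-30 lies entirely inside B → drops out.
2029-02-04 through 2029-02-06 is untouched.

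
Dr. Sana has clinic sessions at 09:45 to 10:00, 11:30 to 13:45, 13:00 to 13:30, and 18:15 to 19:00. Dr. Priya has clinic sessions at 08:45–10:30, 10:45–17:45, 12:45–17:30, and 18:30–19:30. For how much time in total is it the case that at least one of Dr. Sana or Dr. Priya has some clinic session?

10 h

First set merges to 09:45-10:00, 11:30-13:45, 18:15-19:00.
Second set merges to 08:45-10:30, 10:45-17:45, 18:30-19:30.
A ∪ B = 08:45-10:30, 10:45-17:45, 18:15-19:30.
Total: 1 h 45 min + 7 h + 1 h 15 min = 10 h.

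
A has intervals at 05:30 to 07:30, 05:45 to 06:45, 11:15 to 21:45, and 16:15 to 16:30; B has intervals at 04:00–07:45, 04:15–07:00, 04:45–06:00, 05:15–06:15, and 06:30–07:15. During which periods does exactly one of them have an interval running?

04:00–05:30, 07:30–07:45, 11:15–21:45

A, merged: 05:30–07:30, 11:15–21:45.
B, merged: 04:00–07:45.
A \ B = 11:15–21:45.
B \ A = 04:00–05:30, 07:30–07:45.
Union of the two gives the symmetric difference.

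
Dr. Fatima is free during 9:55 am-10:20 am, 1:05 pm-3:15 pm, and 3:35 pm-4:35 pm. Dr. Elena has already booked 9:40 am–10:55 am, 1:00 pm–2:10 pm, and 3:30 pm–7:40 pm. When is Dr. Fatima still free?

9:55 am–10:20 am: entirely removed.
1:05 pm–3:15 pm \ B = 2:10 pm–3:15 pm.
3:35 pm–4:35 pm: entirely removed.

2:10 pm–3:15 pm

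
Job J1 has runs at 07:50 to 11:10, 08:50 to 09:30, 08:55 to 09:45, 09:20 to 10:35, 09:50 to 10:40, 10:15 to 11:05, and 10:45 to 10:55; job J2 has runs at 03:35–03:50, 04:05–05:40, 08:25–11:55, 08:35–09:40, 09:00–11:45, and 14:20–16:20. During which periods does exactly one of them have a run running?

03:35–03:50, 04:05–05:40, 07:50–08:25, 11:10–11:55, 14:20–16:20

First set merges to 07:50–11:10.
Second set merges to 03:35–03:50, 04:05–05:40, 08:25–11:55, 14:20–16:20.
Only in the first: 07:50–08:25.
Only in the second: 03:35–03:50, 04:05–05:40, 11:10–11:55, 14:20–16:20.
Together these are the periods covered by exactly one.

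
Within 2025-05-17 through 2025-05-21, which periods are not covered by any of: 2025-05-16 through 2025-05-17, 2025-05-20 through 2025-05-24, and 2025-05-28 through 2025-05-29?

2025-05-18 through 2025-05-19

The merged coverage is 2025-05-16 through 2025-05-17, 2025-05-20 through 2025-05-24, 2025-05-28 through 2025-05-29.
Gaps within 2025-05-17 through 2025-05-21: 2025-05-18 through 2025-05-19.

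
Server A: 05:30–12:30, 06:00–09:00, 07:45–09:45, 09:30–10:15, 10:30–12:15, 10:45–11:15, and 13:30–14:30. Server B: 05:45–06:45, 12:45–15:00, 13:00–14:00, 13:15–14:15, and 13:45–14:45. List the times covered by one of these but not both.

First set merges to 05:30–12:30, 13:30–14:30.
Second set merges to 05:45–06:45, 12:45–15:00.
Only in the first: 05:30–05:45, 06:45–12:30.
Only in the second: 12:45–13:30, 14:30–15:00.
Together these are the periods covered by exactly one.

05:30–05:45, 06:45–12:30, 12:45–13:30, 14:30–15:00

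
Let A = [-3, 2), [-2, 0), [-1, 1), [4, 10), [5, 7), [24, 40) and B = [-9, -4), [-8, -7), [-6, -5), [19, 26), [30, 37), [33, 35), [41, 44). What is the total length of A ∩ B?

9

Merge the first list: [-3, 2), [4, 10), [24, 40).
Merge the second list: [-9, -4), [19, 26), [30, 37), [41, 44).
A ∩ B = [24, 26), [30, 37).
Total: 2 + 7 = 9.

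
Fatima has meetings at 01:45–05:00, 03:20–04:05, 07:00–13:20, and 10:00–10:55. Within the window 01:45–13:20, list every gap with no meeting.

The merged coverage is 01:45–05:00, 07:00–13:20.
Complement within 01:45–13:20: 05:00–07:00.

05:00–07:00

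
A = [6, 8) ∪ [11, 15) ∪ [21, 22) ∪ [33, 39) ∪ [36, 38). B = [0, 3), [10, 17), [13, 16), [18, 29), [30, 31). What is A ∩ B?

Merge the first list: [6, 8), [11, 15), [21, 22), [33, 39).
Merge the second list: [0, 3), [10, 17), [18, 29), [30, 31).
[6, 8) falls entirely outside B.
[11, 15) overlaps B on [11, 15).
[21, 22) overlaps B on [21, 22).
[33, 39) falls entirely outside B.

[11, 15) ∪ [21, 22)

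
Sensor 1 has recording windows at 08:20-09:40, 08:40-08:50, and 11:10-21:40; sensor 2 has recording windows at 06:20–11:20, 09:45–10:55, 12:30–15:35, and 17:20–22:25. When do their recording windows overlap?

08:20–09:40, 11:10–11:20, 12:30–15:35, 17:20–21:40

A, merged: 08:20–09:40, 11:10–21:40.
B, merged: 06:20–11:20, 12:30–15:35, 17:20–22:25.
08:20–09:40 ∩ B → 08:20–09:40.
11:10–21:40 ∩ B → 11:10–11:20, 12:30–15:35, 17:20–21:40.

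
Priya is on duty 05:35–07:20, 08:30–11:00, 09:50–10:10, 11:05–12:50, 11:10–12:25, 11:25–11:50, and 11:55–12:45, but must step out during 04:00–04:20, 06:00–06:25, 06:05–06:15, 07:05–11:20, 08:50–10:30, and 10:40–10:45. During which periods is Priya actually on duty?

First set merges to 05:35-07:20, 08:30-11:00, 11:05-12:50.
Second set merges to 04:00-04:20, 06:00-06:25, 07:05-11:20.
05:35-07:20 minus B → 05:35-06:00, 06:25-07:05.
08:30-11:00: fully covered by B → removed.
11:05-12:50 minus B → 11:20-12:50.

05:35-06:00, 06:25-07:05, 11:20-12:50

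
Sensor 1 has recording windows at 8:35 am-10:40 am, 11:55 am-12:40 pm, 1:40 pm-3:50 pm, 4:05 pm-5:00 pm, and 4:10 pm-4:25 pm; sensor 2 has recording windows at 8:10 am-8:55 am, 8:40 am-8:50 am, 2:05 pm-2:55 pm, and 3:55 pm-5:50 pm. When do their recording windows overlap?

A, merged: 8:35 am–10:40 am, 11:55 am–12:40 pm, 1:40 pm–3:50 pm, 4:05 pm–5:00 pm.
B, merged: 8:10 am–8:55 am, 2:05 pm–2:55 pm, 3:55 pm–5:50 pm.
8:35 am–10:40 am overlaps B on 8:35 am–8:55 am.
11:55 am–12:40 pm falls entirely outside B.
1:40 pm–3:50 pm overlaps B on 2:05 pm–2:55 pm.
4:05 pm–5:00 pm overlaps B on 4:05 pm–5:00 pm.

8:35 am–8:55 am, 2:05 pm–2:55 pm, 4:05 pm–5:00 pm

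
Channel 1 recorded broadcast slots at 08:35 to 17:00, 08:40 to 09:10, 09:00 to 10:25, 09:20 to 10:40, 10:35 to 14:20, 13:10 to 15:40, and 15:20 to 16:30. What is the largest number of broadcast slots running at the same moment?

At 09:00, 3 of the intervals are simultaneously active.
No point has more.

3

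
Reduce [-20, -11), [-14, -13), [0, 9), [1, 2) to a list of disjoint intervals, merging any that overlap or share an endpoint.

[-14, -13) overlaps/touches [-20, -11) → extend to [-20, -11).
[0, 9) is disjoint → start new block.
[1, 2) overlaps/touches [0, 9) → extend to [0, 9).

[-20, -11) ∪ [0, 9)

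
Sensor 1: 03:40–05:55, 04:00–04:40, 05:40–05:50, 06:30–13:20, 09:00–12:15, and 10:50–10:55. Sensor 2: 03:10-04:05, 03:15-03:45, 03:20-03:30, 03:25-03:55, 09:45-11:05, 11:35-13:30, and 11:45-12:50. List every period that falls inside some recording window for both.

Merge the first list: 03:40–05:55, 06:30–13:20.
Merge the second list: 03:10–04:05, 09:45–11:05, 11:35–13:30.
03:40–05:55 overlaps B on 03:40–04:05.
06:30–13:20 overlaps B on 09:45–11:05, 11:35–13:20.

03:40–04:05, 09:45–11:05, 11:35–13:20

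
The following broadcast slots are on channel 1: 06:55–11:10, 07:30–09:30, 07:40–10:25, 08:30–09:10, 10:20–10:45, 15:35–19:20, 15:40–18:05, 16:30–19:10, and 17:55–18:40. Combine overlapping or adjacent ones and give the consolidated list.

06:55–11:10, 15:35–19:20

07:30–09:30 overlaps/touches 06:55–11:10 → extend to 06:55–11:10.
07:40–10:25 overlaps/touches 06:55–11:10 → extend to 06:55–11:10.
08:30–09:10 overlaps/touches 06:55–11:10 → extend to 06:55–11:10.
10:20–10:45 overlaps/touches 06:55–11:10 → extend to 06:55–11:10.
15:35–19:20 is disjoint → start new block.
15:40–18:05 overlaps/touches 15:35–19:20 → extend to 15:35–19:20.
16:30–19:10 overlaps/touches 15:35–19:20 → extend to 15:35–19:20.
17:55–18:40 overlaps/touches 15:35–19:20 → extend to 15:35–19:20.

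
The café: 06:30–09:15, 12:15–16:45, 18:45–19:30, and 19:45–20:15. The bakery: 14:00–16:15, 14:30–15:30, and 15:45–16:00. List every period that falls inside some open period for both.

B, merged: 14:00–16:15.
06:30–09:15 falls entirely outside B.
12:15–16:45 overlaps B on 14:00–16:15.
18:45–19:30 falls entirely outside B.
19:45–20:15 falls entirely outside B.

14:00–16:15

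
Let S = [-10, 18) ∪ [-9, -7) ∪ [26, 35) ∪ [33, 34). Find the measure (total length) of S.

37

Merged: [-10, 18), [26, 35).
Lengths: 28 + 9 = 37.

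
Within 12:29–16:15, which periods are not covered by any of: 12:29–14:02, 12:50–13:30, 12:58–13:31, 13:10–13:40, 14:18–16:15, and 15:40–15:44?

14:02–14:18

The merged coverage is 12:29–14:02, 14:18–16:15.
Gaps within 12:29–16:15: 14:02–14:18.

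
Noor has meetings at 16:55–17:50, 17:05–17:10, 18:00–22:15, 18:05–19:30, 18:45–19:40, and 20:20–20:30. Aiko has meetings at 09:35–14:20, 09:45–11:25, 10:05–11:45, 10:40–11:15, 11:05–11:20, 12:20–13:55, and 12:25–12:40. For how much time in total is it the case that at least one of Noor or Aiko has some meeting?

9 h 55 min

Merge the first list: 16:55–17:50, 18:00–22:15.
Merge the second list: 09:35–14:20.
A ∪ B = 09:35–14:20, 16:55–17:50, 18:00–22:15.
Total: 4 h 45 min + 55 min + 4 h 15 min = 9 h 55 min.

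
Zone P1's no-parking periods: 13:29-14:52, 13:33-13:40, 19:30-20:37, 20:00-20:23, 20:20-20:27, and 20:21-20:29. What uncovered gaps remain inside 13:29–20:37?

14:52–19:30

Covered (merged): 13:29–14:52, 19:30–20:37.
Gaps within 13:29–20:37: 14:52–19:30.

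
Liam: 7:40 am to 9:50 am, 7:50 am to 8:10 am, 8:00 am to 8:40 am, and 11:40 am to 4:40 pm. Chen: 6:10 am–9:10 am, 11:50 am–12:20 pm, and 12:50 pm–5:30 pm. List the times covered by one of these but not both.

6:10 am–7:40 am, 9:10 am–9:50 am, 11:40 am–11:50 am, 12:20 pm–12:50 pm, 4:40 pm–5:30 pm

First set merges to 7:40 am–9:50 am, 11:40 am–4:40 pm.
A but not B: 9:10 am–9:50 am, 11:40 am–11:50 am, 12:20 pm–12:50 pm.
B but not A: 6:10 am–7:40 am, 4:40 pm–5:30 pm.
Combining gives A △ B.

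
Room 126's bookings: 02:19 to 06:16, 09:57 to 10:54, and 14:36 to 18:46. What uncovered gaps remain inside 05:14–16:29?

06:16–09:57, 10:54–14:36

After merging, the occupied span is 02:19–06:16, 09:57–10:54, 14:36–18:46.
Gaps within 05:14–16:29: 06:16–09:57, 10:54–14:36.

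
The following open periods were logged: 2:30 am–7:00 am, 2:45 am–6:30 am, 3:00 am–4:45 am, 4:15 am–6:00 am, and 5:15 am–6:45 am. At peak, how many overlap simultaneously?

4

At 4:15 am, 4 of the intervals are simultaneously active.
No point has more.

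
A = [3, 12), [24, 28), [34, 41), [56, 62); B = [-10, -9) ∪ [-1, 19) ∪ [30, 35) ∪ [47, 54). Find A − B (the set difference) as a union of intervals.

[3, 12) lies entirely inside B → drops out.
[24, 28) is untouched.
[34, 41) with B removed leaves [35, 41).
[56, 62) is untouched.

[24, 28) ∪ [35, 41) ∪ [56, 62)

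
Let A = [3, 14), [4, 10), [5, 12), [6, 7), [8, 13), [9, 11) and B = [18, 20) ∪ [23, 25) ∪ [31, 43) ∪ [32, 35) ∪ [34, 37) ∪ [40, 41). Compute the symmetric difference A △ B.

[3, 14) ∪ [18, 20) ∪ [23, 25) ∪ [31, 43)

Merge the first list: [3, 14).
Merge the second list: [18, 20), [23, 25), [31, 43).
A but not B: [3, 14).
B but not A: [18, 20), [23, 25), [31, 43).
Combining gives A △ B.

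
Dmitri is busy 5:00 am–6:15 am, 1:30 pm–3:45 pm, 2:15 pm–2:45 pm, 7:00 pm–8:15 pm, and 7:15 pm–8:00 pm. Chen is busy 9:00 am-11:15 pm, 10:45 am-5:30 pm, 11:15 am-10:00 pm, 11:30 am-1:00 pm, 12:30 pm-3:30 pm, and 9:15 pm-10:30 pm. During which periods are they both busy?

A, merged: 5:00 am–6:15 am, 1:30 pm–3:45 pm, 7:00 pm–8:15 pm.
B, merged: 9:00 am–11:15 pm.
5:00 am–6:15 am: no overlap with the second set.
1:30 pm–3:45 pm meets the second set on 1:30 pm–3:45 pm.
7:00 pm–8:15 pm meets the second set on 7:00 pm–8:15 pm.

1:30 pm–3:45 pm, 7:00 pm–8:15 pm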